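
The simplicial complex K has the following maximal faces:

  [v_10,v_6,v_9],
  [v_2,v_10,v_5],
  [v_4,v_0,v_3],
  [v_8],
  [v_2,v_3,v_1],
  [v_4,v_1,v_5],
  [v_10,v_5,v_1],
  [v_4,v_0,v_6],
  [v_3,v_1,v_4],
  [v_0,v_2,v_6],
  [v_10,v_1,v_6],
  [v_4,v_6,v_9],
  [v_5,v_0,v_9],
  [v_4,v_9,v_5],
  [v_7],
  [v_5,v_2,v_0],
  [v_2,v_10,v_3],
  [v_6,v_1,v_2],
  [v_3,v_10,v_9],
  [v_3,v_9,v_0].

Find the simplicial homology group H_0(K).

H_0 = Z^3.

Order the vertices as v_0 < v_1 < v_2 < v_3 < v_4 < v_5 < v_6 < v_7 < v_8 < v_9 < v_10. Listing each simplex with vertices in this order, K has dimension 2 with simplices:

  0-simplices (11): [v_0], [v_1], [v_2], [v_3], [v_4], [v_5], [v_6], [v_7], [v_8], [v_9], [v_10]
  1-simplices (27): (27 of them)
  2-simplices (18): (18 of them)

giving chain groups C_0 ≅ Z^11, C_1 ≅ Z^27, C_2 ≅ Z^18.

∂_1: C_1 → C_0 sends each edge [p,q] (with p < q) to q − p. For instance
  ∂[v_4,v_5] = [v_5] − [v_4].
This gives a 11×27 integer matrix of rank 8; reducing to Smith normal form yields diagonal entries (1,1,1,1,1,1,1,1).

The boundary map ∂_2: C_2 → C_1 acts by ∂[p,q,r] = [q,r] − [p,r] + [p,q]. For instance
  ∂[v_2,v_3,v_10] = [v_3,v_10] − [v_2,v_10] + [v_2,v_3],
  ∂[v_2,v_5,v_10] = [v_5,v_10] − [v_2,v_10] + [v_2,v_5].
This gives a 27×18 integer matrix of rank 18; reducing to Smith normal form yields diagonal entries (1,1,1,1,1,1,1,1,1,1,1,1,1,1,1,1,1,2).

From H_k ≅ ker(∂_k) / im(∂_{k+1}) we obtain:

  H_0: rank C_0 − rank ∂_1 = 11 − 8 = 3, and the invariant factors of ∂_1 are all 1, so H_0 = Z^3.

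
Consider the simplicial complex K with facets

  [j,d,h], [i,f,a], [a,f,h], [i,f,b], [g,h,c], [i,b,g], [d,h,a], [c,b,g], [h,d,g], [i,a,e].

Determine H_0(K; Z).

We work with the vertex ordering a < b < c < d < e < f < g < h < i < j. The simplices of K, each written with vertices in increasing order, are:

  0-simplices (10): a, b, c, d, e, f, g, h, i, j
  1-simplices (20): ad, ae, af, ah, ai, bc, bf, bg, bi, cg, ch, dg, dh, dj, ei, fh, fi, gh, gi, hj
  2-simplices (10): adh, aei, afh, afi, bcg, bfi, bgi, cgh, dgh, dhj

Hence C_0 ≅ Z^10, C_1 ≅ Z^20, C_2 ≅ Z^10.

The boundary map ∂_1: C_1 → C_0 maps an edge to its endpoints' difference, ∂[p,q] = q − p. For instance
  ∂cg = g − c.
The 10×20 boundary matrix has rank 9 and Smith normal form diag(1,1,1,1,1,1,1,1,1).

∂_2: C_2 → C_1 sends each 2-simplex [p,q,r] to [q,r] − [p,r] + [p,q]. For instance
  ∂bfi = fi − bi + bf,
  ∂adh = dh − ah + ad.
The resulting 20×10 matrix has rank 10, and its Smith normal form has invariant factors (1,1,1,1,1,1,1,1,1,1).

From H_k ≅ ker(∂_k) / im(∂_{k+1}) we obtain:

  H_0: rank C_0 − rank ∂_1 = 10 − 9 = 1, and the invariant factors of ∂_1 are all 1, so H_0 ≅ Z.

H_0 = Z.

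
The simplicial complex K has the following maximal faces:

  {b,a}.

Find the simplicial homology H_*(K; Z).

Fix the vertex order a < b and write every simplex with vertices in increasing order. Then dim K = 1 and the simplices of K are:

  0-simplices (2): a, b
  1-simplices (1): ab

giving chain groups C_0 ≅ Z^2, C_1 ≅ Z^1.

∂_1: C_1 → C_0 maps an edge to its endpoints' difference, ∂[p,q] = q − p. For instance
  ∂ab = b − a.
The 2×1 boundary matrix has rank 1 and Smith normal form diag(1).

Computing H_k = (kernel of ∂_k) / (image of ∂_{k+1}):

  H_0: rank C_0 − rank ∂_1 = 2 − 1 = 1, and the invariant factors of ∂_1 are all 1, so H_0 = Z.
  H_1: rank ker ∂_1 − rank ∂_2 = (1 − 1) − 0 = 0, and there is no ∂_2, so H_1 = 0.

H_0 = Z,  H_1 = 0.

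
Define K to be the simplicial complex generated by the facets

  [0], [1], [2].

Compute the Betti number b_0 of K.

Order the vertices as 0 < 1 < 2. Listing each simplex with vertices in this order, K has dimension 0 with simplices:

  0-simplices (3): [0], [1], [2]

giving chain groups C_0 ≅ Z^3.

Reading off H_k = ker ∂_k / im ∂_{k+1}:

  H_0: rank C_0 − rank ∂_1 = 3 − 0 = 3, and there is no ∂_1, so H_0 ≅ Z^3.

Hence the Betti numbers are b_0 = 3.

b_0 = 3.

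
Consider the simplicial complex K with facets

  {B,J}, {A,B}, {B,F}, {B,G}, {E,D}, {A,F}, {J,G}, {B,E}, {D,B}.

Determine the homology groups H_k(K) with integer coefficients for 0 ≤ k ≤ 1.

Fix the vertex order A < B < D < E < F < G < J and write every simplex with vertices in increasing order. Then dim K = 1 and the simplices of K are:

  0-simplices (7): A, B, D, E, F, G, J
  1-simplices (9): AB, AF, BD, BE, BF, BG, BJ, DE, GJ

Hence C_0 ≅ Z^7, C_1 ≅ Z^9.

∂_1: C_1 → C_0 sends each edge [p,q] (with p < q) to q − p. For instance
  ∂BD = D − B.
As a 7×9 matrix over Z this has rank 6, with invariant factors (1,1,1,1,1,1).

From H_k ≅ ker(∂_k) / im(∂_{k+1}) we obtain:

  H_0: rank C_0 − rank ∂_1 = 7 − 6 = 1, and the invariant factors of ∂_1 are all 1, so H_0 = Z.
  H_1: rank ker ∂_1 − rank ∂_2 = (9 − 6) − 0 = 3, and there is no ∂_2, so H_1 = Z^3.

As a check, the Euler characteristic is 7 − 9 = -2, which agrees with 1 − 3 = -2.
(K is a triangulation of a wedge of 3 circles.)

H_0 ≅ Z,  H_1 ≅ Z^3.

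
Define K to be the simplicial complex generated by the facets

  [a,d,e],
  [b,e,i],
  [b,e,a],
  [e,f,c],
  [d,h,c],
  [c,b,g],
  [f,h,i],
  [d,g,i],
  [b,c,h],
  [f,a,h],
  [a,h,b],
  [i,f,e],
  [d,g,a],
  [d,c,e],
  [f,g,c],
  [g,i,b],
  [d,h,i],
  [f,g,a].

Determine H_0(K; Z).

K has 9 vertices, 27 edges, 18 triangles.
rank ∂_0 = 0, rank ∂_1 = 8 ⇒ b_0 = 9 − 0 − 8 = 1; all invariant factors of ∂_1 are 1 so no torsion. So H_0 ≅ Z.

H_0 = Z.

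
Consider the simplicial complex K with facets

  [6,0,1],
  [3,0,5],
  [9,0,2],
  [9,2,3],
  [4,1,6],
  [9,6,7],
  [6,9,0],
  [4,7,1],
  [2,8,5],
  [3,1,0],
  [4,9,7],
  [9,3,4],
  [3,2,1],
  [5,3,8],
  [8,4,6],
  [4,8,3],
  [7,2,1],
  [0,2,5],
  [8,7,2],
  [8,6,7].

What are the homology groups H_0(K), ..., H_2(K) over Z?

H_0 ≅ Z,  H_1 ≅ Z ⊕ Z/2Z,  H_2 = 0.

We work with the vertex ordering 0 < 1 < 2 < 3 < 4 < 5 < 6 < 7 < 8 < 9. The simplices of K, each written with vertices in increasing order, are:

  0-simplices (10): [0], [1], [2], [3], [4], [5], [6], [7], [8], [9]
  1-simplices (30): (30 of them)
  2-simplices (20): (20 of them)

Hence C_0 ≅ Z^10, C_1 ≅ Z^30, C_2 ≅ Z^20.

The boundary map ∂_1: C_1 → C_0 maps an edge to its endpoints' difference, ∂[p,q] = q − p. For instance
  ∂[2,7] = [7] − [2].
The 10×30 boundary matrix has rank 9 and Smith normal form diag(1,1,1,1,1,1,1,1,1).

Boundary ∂_2: C_2 → C_1 maps a triangle to the signed sum of its edges. For instance
  ∂[0,3,5] = [3,5] − [0,5] + [0,3],
  ∂[1,2,3] = [2,3] − [1,3] + [1,2].
As a 30×20 matrix over Z this has rank 20, with invariant factors (1,1,1,1,1,1,1,1,1,1,1,1,1,1,1,1,1,1,1,2).

Computing H_k = (kernel of ∂_k) / (image of ∂_{k+1}):

  H_0: rank C_0 − rank ∂_1 = 10 − 9 = 1, and the invariant factors of ∂_1 are all 1, so H_0 ≅ Z.
  H_1: rank ker ∂_1 − rank ∂_2 = (30 − 9) − 20 = 1, and ∂_2 has invariant factor 2 > 1, so H_1 ≅ Z ⊕ Z/2Z.
  H_2: rank ker ∂_2 − rank ∂_3 = (20 − 20) − 0 = 0, and there is no ∂_3, so H_2 ≅ 0.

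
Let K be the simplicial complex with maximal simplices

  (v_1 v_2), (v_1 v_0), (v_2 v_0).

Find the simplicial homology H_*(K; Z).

We work with the vertex ordering v_0 < v_1 < v_2. The simplices of K, each written with vertices in increasing order, are:

  0-simplices (3): [v_0], [v_1], [v_2]
  1-simplices (3): [v_0,v_1], [v_0,v_2], [v_1,v_2]

so the chain groups are C_0 ≅ Z^3, C_1 ≅ Z^3.

Boundary ∂_1: C_1 → C_0 maps an edge to its endpoints' difference, ∂[p,q] = q − p.
As a 3×3 matrix over Z this has rank 2, with invariant factors (1,1).

Computing H_k = (kernel of ∂_k) / (image of ∂_{k+1}):

  H_0: rank C_0 − rank ∂_1 = 3 − 2 = 1, and the invariant factors of ∂_1 are all 1, so H_0 = Z.
  H_1: rank ker ∂_1 − rank ∂_2 = (3 − 2) − 0 = 1, and there is no ∂_2, so H_1 = Z.

H_0 = Z,  H_1 = Z.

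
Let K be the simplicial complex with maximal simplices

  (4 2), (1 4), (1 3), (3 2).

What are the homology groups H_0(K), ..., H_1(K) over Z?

We work with the vertex ordering 1 < 2 < 3 < 4. The simplices of K, each written with vertices in increasing order, are:

  0-simplices (4): [1], [2], [3], [4]
  1-simplices (4): [1,3], [1,4], [2,3], [2,4]

so the chain groups are C_0 ≅ Z^4, C_1 ≅ Z^4.

The boundary map ∂_1: C_1 → C_0 is given by ∂[p,q] = [q] − [p]. For instance
  ∂[1,4] = [4] − [1].
As a 4×4 matrix over Z this has rank 3, with invariant factors (1,1,1).

Reading off H_k = ker ∂_k / im ∂_{k+1}:

  H_0: rank C_0 − rank ∂_1 = 4 − 3 = 1, and the invariant factors of ∂_1 are all 1, so H_0 ≅ Z.
  H_1: rank ker ∂_1 − rank ∂_2 = (4 − 3) − 0 = 1, and there is no ∂_2, so H_1 ≅ Z.

H_0 ≅ Z,  H_1 ≅ Z.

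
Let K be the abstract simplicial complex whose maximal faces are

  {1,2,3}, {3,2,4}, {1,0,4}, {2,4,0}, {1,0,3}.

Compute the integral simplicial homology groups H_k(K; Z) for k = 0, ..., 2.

H_0 = Z,  H_1 = Z,  H_2 = 0.

Order the vertices as 0 < 1 < 2 < 3 < 4. Listing each simplex with vertices in this order, K has dimension 2 with simplices:

  0-simplices (5): [0], [1], [2], [3], [4]
  1-simplices (10): [0,1], [0,2], [0,3], [0,4], [1,2], [1,3], [1,4], [2,3], [2,4], [3,4]
  2-simplices (5): [0,1,3], [0,1,4], [0,2,4], [1,2,3], [2,3,4]

Hence C_0 ≅ Z^5, C_1 ≅ Z^10, C_2 ≅ Z^5.

∂_1: C_1 → C_0 sends each edge [p,q] (with p < q) to q − p.
The resulting 5×10 matrix has rank 4, and its Smith normal form has invariant factors (1,1,1,1).

∂_2: C_2 → C_1 maps a triangle to the signed sum of its edges. For instance
  ∂[0,2,4] = [2,4] − [0,4] + [0,2],
  ∂[0,1,4] = [1,4] − [0,4] + [0,1].
The resulting 10×5 matrix has rank 5, and its Smith normal form has invariant factors (1,1,1,1,1).

Computing H_k = (kernel of ∂_k) / (image of ∂_{k+1}):

  H_0: rank C_0 − rank ∂_1 = 5 − 4 = 1, and the invariant factors of ∂_1 are all 1, so H_0 = Z.
  H_1: rank ker ∂_1 − rank ∂_2 = (10 − 4) − 5 = 1, and the invariant factors of ∂_2 are all 1, so H_1 = Z.
  H_2: rank ker ∂_2 − rank ∂_3 = (5 − 5) − 0 = 0, and there is no ∂_3, so H_2 = 0.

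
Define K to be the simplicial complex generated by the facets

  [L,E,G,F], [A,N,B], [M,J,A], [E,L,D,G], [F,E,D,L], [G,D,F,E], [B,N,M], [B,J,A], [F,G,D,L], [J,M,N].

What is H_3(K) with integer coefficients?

Order the vertices as A < B < D < E < F < G < J < L < M < N. Listing each simplex with vertices in this order, K has dimension 3 with simplices:

  0-simplices (10): A, B, D, E, F, G, J, L, M, N
  1-simplices (20): AB, AJ, AM, AN, BJ, BM, BN, DE, DF, DG, DL, EF, EG, EL, FG, FL, GL, JM, JN, MN
  2-simplices (15): ABJ, ABN, AJM, BMN, DEF, DEG, DEL, DFG, DFL, DGL, EFG, EFL, EGL, FGL, JMN
  3-simplices (5): DEFG, DEFL, DEGL, DFGL, EFGL

so the chain groups are C_0 ≅ Z^10, C_1 ≅ Z^20, C_2 ≅ Z^15, C_3 ≅ Z^5.

Boundary ∂_1: C_1 → C_0 is given by ∂[p,q] = [q] − [p].
This gives a 10×20 integer matrix of rank 8; reducing to Smith normal form yields diagonal entries (1,1,1,1,1,1,1,1).

The boundary map ∂_2: C_2 → C_1 maps a triangle to the signed sum of its edges. For instance
  ∂ABJ = BJ − AJ + AB,
  ∂JMN = MN − JN + JM.
The 20×15 boundary matrix has rank 11 and Smith normal form diag(1,1,1,1,1,1,1,1,1,1,1).

Boundary ∂_3: C_3 → C_2 sends each 3-simplex σ to the alternating sum Σ_i (−1)^i (σ with its i-th vertex removed). For instance
  ∂DFGL = FGL − DGL + DFL − DFG,
  ∂DEGL = EGL − DGL + DEL − DEG.
This gives a 15×5 integer matrix of rank 4; reducing to Smith normal form yields diagonal entries (1,1,1,1).

Computing H_k = (kernel of ∂_k) / (image of ∂_{k+1}):

  H_3: rank ker ∂_3 − rank ∂_4 = (5 − 4) − 0 = 1, and there is no ∂_4, so H_3 = Z.

(K is a triangulation of the disjoint union of the Möbius band and the 3-sphere S^3.)

H_3 ≅ Z.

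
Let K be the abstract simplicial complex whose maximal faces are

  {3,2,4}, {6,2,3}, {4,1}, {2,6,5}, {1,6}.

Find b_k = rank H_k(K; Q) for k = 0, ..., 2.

K has 6 vertices, 9 edges, 3 triangles.
rank ∂_0 = 0, rank ∂_1 = 5 ⇒ b_0 = 6 − 0 − 5 = 1; all invariant factors of ∂_1 are 1 so no torsion. So H_0 ≅ Z.
rank ∂_1 = 5, rank ∂_2 = 3 ⇒ b_1 = 9 − 5 − 3 = 1; all invariant factors of ∂_2 are 1 so no torsion. So H_1 ≅ Z.
rank ∂_2 = 3, rank ∂_3 = 0 ⇒ b_2 = 3 − 3 − 0 = 0. So H_2 ≅ 0.

b_0 = 1, b_1 = 1, b_2 = 0.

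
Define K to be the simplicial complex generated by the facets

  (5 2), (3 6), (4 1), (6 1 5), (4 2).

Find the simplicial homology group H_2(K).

H_2 ≅ 0.

Take the total order 1 < 2 < 3 < 4 < 5 < 6 on the vertex set. Then K (dimension 2) consists of the simplices:

  0-simplices (6): [1], [2], [3], [4], [5], [6]
  1-simplices (7): [1,4], [1,5], [1,6], [2,4], [2,5], [3,6], [5,6]
  2-simplices (1): [1,5,6]

giving chain groups C_0 ≅ Z^6, C_1 ≅ Z^7, C_2 ≅ Z^1.

∂_1: C_1 → C_0 maps an edge to its endpoints' difference, ∂[p,q] = q − p. For instance
  ∂[1,6] = [6] − [1].
This gives a 6×7 integer matrix of rank 5; reducing to Smith normal form yields diagonal entries (1,1,1,1,1).

The boundary map ∂_2: C_2 → C_1 maps a triangle to the signed sum of its edges. For instance
  ∂[1,5,6] = [5,6] − [1,6] + [1,5].
As a 7×1 matrix over Z this has rank 1, with invariant factors (1).

Reading off H_k = ker ∂_k / im ∂_{k+1}:

  H_2: rank ker ∂_2 − rank ∂_3 = (1 − 1) − 0 = 0, and there is no ∂_3, so H_2 ≅ 0.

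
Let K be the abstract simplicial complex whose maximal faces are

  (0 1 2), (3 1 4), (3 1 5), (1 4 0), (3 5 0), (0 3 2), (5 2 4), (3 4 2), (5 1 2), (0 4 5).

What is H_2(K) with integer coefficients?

Fix the vertex order 0 < 1 < 2 < 3 < 4 < 5 and write every simplex with vertices in increasing order. Then dim K = 2 and the simplices of K are:

  0-simplices (6): [0], [1], [2], [3], [4], [5]
  1-simplices (15): [0,1], [0,2], [0,3], [0,4], [0,5], [1,2], [1,3], [1,4], [1,5], [2,3], [2,4], [2,5], [3,4], [3,5], [4,5]
  2-simplices (10): [0,1,2], [0,1,4], [0,2,3], [0,3,5], [0,4,5], [1,2,5], [1,3,4], [1,3,5], [2,3,4], [2,4,5]

giving chain groups C_0 ≅ Z^6, C_1 ≅ Z^15, C_2 ≅ Z^10.

The boundary map ∂_1: C_1 → C_0 maps an edge to its endpoints' difference, ∂[p,q] = q − p. For instance
  ∂[0,5] = [5] − [0].
The 6×15 boundary matrix has rank 5 and Smith normal form diag(1,1,1,1,1).

∂_2: C_2 → C_1 sends each 2-simplex [p,q,r] to [q,r] − [p,r] + [p,q]. For instance
  ∂[0,2,3] = [2,3] − [0,3] + [0,2],
  ∂[1,3,5] = [3,5] − [1,5] + [1,3].
This gives a 15×10 integer matrix of rank 10; reducing to Smith normal form yields diagonal entries (1,1,1,1,1,1,1,1,1,2).

Computing H_k = (kernel of ∂_k) / (image of ∂_{k+1}):

  H_2: rank ker ∂_2 − rank ∂_3 = (10 − 10) − 0 = 0, and there is no ∂_3, so H_2 = 0.

(K is a triangulation of the real projective plane RP^2.)

H_2 = 0.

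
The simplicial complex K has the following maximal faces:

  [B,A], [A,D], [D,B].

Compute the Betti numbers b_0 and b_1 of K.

Fix the vertex order A < B < D and write every simplex with vertices in increasing order. Then dim K = 1 and the simplices of K are:

  0-simplices (3): A, B, D
  1-simplices (3): AB, AD, BD

so the chain groups are C_0 ≅ Z^3, C_1 ≅ Z^3.

∂_1: C_1 → C_0 is given by ∂[p,q] = [q] − [p].
The resulting 3×3 matrix has rank 2, and its Smith normal form has invariant factors (1,1).

Computing H_k = (kernel of ∂_k) / (image of ∂_{k+1}):

  H_0: rank C_0 − rank ∂_1 = 3 − 2 = 1, and the invariant factors of ∂_1 are all 1, so H_0 = Z.
  H_1: rank ker ∂_1 − rank ∂_2 = (3 − 2) − 0 = 1, and there is no ∂_2, so H_1 = Z.

Hence the Betti numbers are b_0 = 1, b_1 = 1.

b_0 = 1, b_1 = 1.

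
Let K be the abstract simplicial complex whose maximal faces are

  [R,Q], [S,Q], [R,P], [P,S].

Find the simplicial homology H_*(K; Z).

K has 4 vertices, 4 edges.
rank ∂_0 = 0, rank ∂_1 = 3 ⇒ b_0 = 4 − 0 − 3 = 1; all invariant factors of ∂_1 are 1 so no torsion. So H_0 = Z.
rank ∂_1 = 3, rank ∂_2 = 0 ⇒ b_1 = 4 − 3 − 0 = 1. So H_1 = Z.

H_0 ≅ Z,  H_1 ≅ Z.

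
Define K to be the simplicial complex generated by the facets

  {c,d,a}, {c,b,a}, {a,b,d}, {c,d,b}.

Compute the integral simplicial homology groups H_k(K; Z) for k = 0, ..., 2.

Order the vertices as a < b < c < d. Listing each simplex with vertices in this order, K has dimension 2 with simplices:

  0-simplices (4): a, b, c, d
  1-simplices (6): ab, ac, ad, bc, bd, cd
  2-simplices (4): abc, abd, acd, bcd

Hence C_0 ≅ Z^4, C_1 ≅ Z^6, C_2 ≅ Z^4.

The boundary map ∂_1: C_1 → C_0 sends each edge [p,q] (with p < q) to q − p.
The resulting 4×6 matrix has rank 3, and its Smith normal form has invariant factors (1,1,1).

∂_2: C_2 → C_1 acts by ∂[p,q,r] = [q,r] − [p,r] + [p,q]. For instance
  ∂acd = cd − ad + ac,
  ∂abd = bd − ad + ab.
As a 6×4 matrix over Z this has rank 3, with invariant factors (1,1,1).

Now H_k = ker ∂_k / im ∂_{k+1}, so:

  H_0: rank C_0 − rank ∂_1 = 4 − 3 = 1, and the invariant factors of ∂_1 are all 1, so H_0 = Z.
  H_1: rank ker ∂_1 − rank ∂_2 = (6 − 3) − 3 = 0, and the invariant factors of ∂_2 are all 1, so H_1 = 0.
  H_2: rank ker ∂_2 − rank ∂_3 = (4 − 3) − 0 = 1, and there is no ∂_3, so H_2 = Z.

(K is a triangulation of the 2-sphere S^2.)

H_0 ≅ Z,  H_1 = 0,  H_2 ≅ Z.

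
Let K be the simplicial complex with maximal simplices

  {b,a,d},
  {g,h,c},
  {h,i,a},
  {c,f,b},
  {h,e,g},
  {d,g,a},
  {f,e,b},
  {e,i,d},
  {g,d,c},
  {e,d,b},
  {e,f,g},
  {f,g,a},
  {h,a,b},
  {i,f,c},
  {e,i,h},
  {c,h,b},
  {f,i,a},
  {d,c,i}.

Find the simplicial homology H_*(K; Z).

Take the total order a < b < c < d < e < f < g < h < i on the vertex set. Then K (dimension 2) consists of the simplices:

  0-simplices (9): a, b, c, d, e, f, g, h, i
  1-simplices (27): ab, ad, af, ag, ah, ai, bc, bd, be, bf, bh, cd, cf, cg, ch, ci, de, dg, di, ef, eg, eh, ei, fg, fi, gh, hi
  2-simplices (18): abd, abh, adg, afg, afi, ahi, bcf, bch, bde, bef, cdg, cdi, cfi, cgh, dei, efg, egh, ehi

Hence C_0 ≅ Z^9, C_1 ≅ Z^27, C_2 ≅ Z^18.

The boundary map ∂_1: C_1 → C_0 is given by ∂[p,q] = [q] − [p].
As a 9×27 matrix over Z this has rank 8, with invariant factors (1,1,1,1,1,1,1,1).

The boundary map ∂_2: C_2 → C_1 acts by ∂[p,q,r] = [q,r] − [p,r] + [p,q]. For instance
  ∂abd = bd − ad + ab,
  ∂ahi = hi − ai + ah.
The 27×18 boundary matrix has rank 17 and Smith normal form diag(1,1,1,1,1,1,1,1,1,1,1,1,1,1,1,1,1).

From H_k ≅ ker(∂_k) / im(∂_{k+1}) we obtain:

  H_0: rank C_0 − rank ∂_1 = 9 − 8 = 1, and the invariant factors of ∂_1 are all 1, so H_0 ≅ Z.
  H_1: rank ker ∂_1 − rank ∂_2 = (27 − 8) − 17 = 2, and the invariant factors of ∂_2 are all 1, so H_1 ≅ Z^2.
  H_2: rank ker ∂_2 − rank ∂_3 = (18 − 17) − 0 = 1, and there is no ∂_3, so H_2 ≅ Z.

As a check, the Euler characteristic is 9 − 27 + 18 = 0, which agrees with 1 − 2 + 1 = 0.

H_0 = Z,  H_1 = Z^2,  H_2 = Z.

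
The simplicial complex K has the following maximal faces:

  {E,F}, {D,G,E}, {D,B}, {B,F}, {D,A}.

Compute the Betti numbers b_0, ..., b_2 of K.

b_0 = 1, b_1 = 1, b_2 = 0.

K has 6 vertices, 7 edges, 1 triangle.
rank ∂_0 = 0, rank ∂_1 = 5 ⇒ b_0 = 6 − 0 − 5 = 1; all invariant factors of ∂_1 are 1 so no torsion. So H_0 ≅ Z.
rank ∂_1 = 5, rank ∂_2 = 1 ⇒ b_1 = 7 − 5 − 1 = 1; all invariant factors of ∂_2 are 1 so no torsion. So H_1 ≅ Z.
rank ∂_2 = 1, rank ∂_3 = 0 ⇒ b_2 = 1 − 1 − 0 = 0. So H_2 ≅ 0.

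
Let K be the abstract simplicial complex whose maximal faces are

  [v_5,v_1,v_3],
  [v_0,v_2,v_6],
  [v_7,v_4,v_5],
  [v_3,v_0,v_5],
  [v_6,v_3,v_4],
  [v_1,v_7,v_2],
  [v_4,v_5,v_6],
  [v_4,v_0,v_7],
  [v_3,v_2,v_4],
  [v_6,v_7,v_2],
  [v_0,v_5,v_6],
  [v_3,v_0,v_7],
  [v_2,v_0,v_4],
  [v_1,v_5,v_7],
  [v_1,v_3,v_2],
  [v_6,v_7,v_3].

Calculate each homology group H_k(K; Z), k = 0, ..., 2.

H_0 = Z,  H_1 = Z^2,  H_2 = Z.

Take the total order v_0 < v_1 < v_2 < v_3 < v_4 < v_5 < v_6 < v_7 on the vertex set. Then K (dimension 2) consists of the simplices:

  0-simplices (8): [v_0], [v_1], [v_2], [v_3], [v_4], [v_5], [v_6], [v_7]
  1-simplices (24): (24 of them)
  2-simplices (16): (16 of them)

giving chain groups C_0 ≅ Z^8, C_1 ≅ Z^24, C_2 ≅ Z^16.

The boundary map ∂_1: C_1 → C_0 sends each edge [p,q] (with p < q) to q − p.
This gives a 8×24 integer matrix of rank 7; reducing to Smith normal form yields diagonal entries (1,1,1,1,1,1,1).

Boundary ∂_2: C_2 → C_1 sends each 2-simplex [p,q,r] to [q,r] − [p,r] + [p,q]. For instance
  ∂[v_4,v_5,v_6] = [v_5,v_6] − [v_4,v_6] + [v_4,v_5],
  ∂[v_2,v_6,v_7] = [v_6,v_7] − [v_2,v_7] + [v_2,v_6].
This gives a 24×16 integer matrix of rank 15; reducing to Smith normal form yields diagonal entries (1,1,1,1,1,1,1,1,1,1,1,1,1,1,1).

Reading off H_k = ker ∂_k / im ∂_{k+1}:

  H_0: rank C_0 − rank ∂_1 = 8 − 7 = 1, and the invariant factors of ∂_1 are all 1, so H_0 ≅ Z.
  H_1: rank ker ∂_1 − rank ∂_2 = (24 − 7) − 15 = 2, and the invariant factors of ∂_2 are all 1, so H_1 ≅ Z^2.
  H_2: rank ker ∂_2 − rank ∂_3 = (16 − 15) − 0 = 1, and there is no ∂_3, so H_2 ≅ Z.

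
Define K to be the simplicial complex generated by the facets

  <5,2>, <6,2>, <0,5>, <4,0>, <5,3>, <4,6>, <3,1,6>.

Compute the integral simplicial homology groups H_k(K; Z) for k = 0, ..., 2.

Fix the vertex order 0 < 1 < 2 < 3 < 4 < 5 < 6 and write every simplex with vertices in increasing order. Then dim K = 2 and the simplices of K are:

  0-simplices (7): [0], [1], [2], [3], [4], [5], [6]
  1-simplices (9): [0,4], [0,5], [1,3], [1,6], [2,5], [2,6], [3,5], [3,6], [4,6]
  2-simplices (1): [1,3,6]

Hence C_0 ≅ Z^7, C_1 ≅ Z^9, C_2 ≅ Z^1.

∂_1: C_1 → C_0 is given by ∂[p,q] = [q] − [p].
The resulting 7×9 matrix has rank 6, and its Smith normal form has invariant factors (1,1,1,1,1,1).

∂_2: C_2 → C_1 sends each 2-simplex [p,q,r] to [q,r] − [p,r] + [p,q]. For instance
  ∂[1,3,6] = [3,6] − [1,6] + [1,3].
The resulting 9×1 matrix has rank 1, and its Smith normal form has invariant factors (1).

From H_k ≅ ker(∂_k) / im(∂_{k+1}) we obtain:

  H_0: rank C_0 − rank ∂_1 = 7 − 6 = 1, and the invariant factors of ∂_1 are all 1, so H_0 ≅ Z.
  H_1: rank ker ∂_1 − rank ∂_2 = (9 − 6) − 1 = 2, and the invariant factors of ∂_2 are all 1, so H_1 ≅ Z^2.
  H_2: rank ker ∂_2 − rank ∂_3 = (1 − 1) − 0 = 0, and there is no ∂_3, so H_2 ≅ 0.

As a check, the Euler characteristic is 7 − 9 + 1 = -1, which agrees with 1 − 2 + 0 = -1.

H_0 ≅ Z,  H_1 ≅ Z^2,  H_2 = 0.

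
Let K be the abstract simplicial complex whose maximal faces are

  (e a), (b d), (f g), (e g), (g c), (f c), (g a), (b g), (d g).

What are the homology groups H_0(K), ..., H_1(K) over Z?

We work with the vertex ordering a < b < c < d < e < f < g. The simplices of K, each written with vertices in increasing order, are:

  0-simplices (7): a, b, c, d, e, f, g
  1-simplices (9): ae, ag, bd, bg, cf, cg, dg, eg, fg

giving chain groups C_0 ≅ Z^7, C_1 ≅ Z^9.

∂_1: C_1 → C_0 is given by ∂[p,q] = [q] − [p]. For instance
  ∂cg = g − c.
As a 7×9 matrix over Z this has rank 6, with invariant factors (1,1,1,1,1,1).

Reading off H_k = ker ∂_k / im ∂_{k+1}:

  H_0: rank C_0 − rank ∂_1 = 7 − 6 = 1, and the invariant factors of ∂_1 are all 1, so H_0 = Z.
  H_1: rank ker ∂_1 − rank ∂_2 = (9 − 6) − 0 = 3, and there is no ∂_2, so H_1 = Z^3.

H_0 = Z,  H_1 = Z^3.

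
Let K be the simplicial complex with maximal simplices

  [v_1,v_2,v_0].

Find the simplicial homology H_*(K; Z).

H_0 = Z,  H_1 = 0,  H_2 = 0.

Take the total order v_0 < v_1 < v_2 on the vertex set. Then K (dimension 2) consists of the simplices:

  0-simplices (3): [v_0], [v_1], [v_2]
  1-simplices (3): [v_0,v_1], [v_0,v_2], [v_1,v_2]
  2-simplices (1): [v_0,v_1,v_2]

giving chain groups C_0 ≅ Z^3, C_1 ≅ Z^3, C_2 ≅ Z^1.

∂_1: C_1 → C_0 is given by ∂[p,q] = [q] − [p]. For instance
  ∂[v_1,v_2] = [v_2] − [v_1].
The 3×3 boundary matrix has rank 2 and Smith normal form diag(1,1).

∂_2: C_2 → C_1 sends each 2-simplex [p,q,r] to [q,r] − [p,r] + [p,q]. For instance
  ∂[v_0,v_1,v_2] = [v_1,v_2] − [v_0,v_2] + [v_0,v_1].
As a 3×1 matrix over Z this has rank 1, with invariant factors (1).

From H_k ≅ ker(∂_k) / im(∂_{k+1}) we obtain:

  H_0: rank C_0 − rank ∂_1 = 3 − 2 = 1, and the invariant factors of ∂_1 are all 1, so H_0 ≅ Z.
  H_1: rank ker ∂_1 − rank ∂_2 = (3 − 2) − 1 = 0, and the invariant factors of ∂_2 are all 1, so H_1 ≅ 0.
  H_2: rank ker ∂_2 − rank ∂_3 = (1 − 1) − 0 = 0, and there is no ∂_3, so H_2 ≅ 0.

(K is a triangulation of the 2-simplex.)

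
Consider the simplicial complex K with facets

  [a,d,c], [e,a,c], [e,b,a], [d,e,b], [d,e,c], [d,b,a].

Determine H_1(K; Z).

Take the total order a < b < c < d < e on the vertex set. Then K (dimension 2) consists of the simplices:

  0-simplices (5): a, b, c, d, e
  1-simplices (9): ab, ac, ad, ae, bd, be, cd, ce, de
  2-simplices (6): abd, abe, acd, ace, bde, cde

so the chain groups are C_0 ≅ Z^5, C_1 ≅ Z^9, C_2 ≅ Z^6.

The boundary map ∂_1: C_1 → C_0 maps an edge to its endpoints' difference, ∂[p,q] = q − p.
The 5×9 boundary matrix has rank 4 and Smith normal form diag(1,1,1,1).

∂_2: C_2 → C_1 maps a triangle to the signed sum of its edges. For instance
  ∂acd = cd − ad + ac,
  ∂bde = de − be + bd.
The resulting 9×6 matrix has rank 5, and its Smith normal form has invariant factors (1,1,1,1,1).

From H_k ≅ ker(∂_k) / im(∂_{k+1}) we obtain:

  H_1: rank ker ∂_1 − rank ∂_2 = (9 − 4) − 5 = 0, and the invariant factors of ∂_2 are all 1, so H_1 = 0.

H_1 = 0.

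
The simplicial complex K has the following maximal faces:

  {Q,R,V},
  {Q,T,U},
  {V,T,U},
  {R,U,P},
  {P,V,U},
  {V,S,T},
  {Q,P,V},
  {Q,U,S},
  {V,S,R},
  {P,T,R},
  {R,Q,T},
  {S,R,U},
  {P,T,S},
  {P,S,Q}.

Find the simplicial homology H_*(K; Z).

Order the vertices as P < Q < R < S < T < U < V. Listing each simplex with vertices in this order, K has dimension 2 with simplices:

  0-simplices (7): P, Q, R, S, T, U, V
  1-simplices (21): PQ, PR, PS, PT, PU, PV, QR, QS, QT, QU, QV, RS, RT, RU, RV, ST, SU, SV, TU, TV, UV
  2-simplices (14): PQS, PQV, PRT, PRU, PST, PUV, QRT, QRV, QSU, QTU, RSU, RSV, STV, TUV

Hence C_0 ≅ Z^7, C_1 ≅ Z^21, C_2 ≅ Z^14.

∂_1: C_1 → C_0 is given by ∂[p,q] = [q] − [p]. For instance
  ∂RV = V − R.
This gives a 7×21 integer matrix of rank 6; reducing to Smith normal form yields diagonal entries (1,1,1,1,1,1).

Boundary ∂_2: C_2 → C_1 maps a triangle to the signed sum of its edges. For instance
  ∂STV = TV − SV + ST,
  ∂TUV = UV − TV + TU.
The 21×14 boundary matrix has rank 13 and Smith normal form diag(1,1,1,1,1,1,1,1,1,1,1,1,1).

Now H_k = ker ∂_k / im ∂_{k+1}, so:

  H_0: rank C_0 − rank ∂_1 = 7 − 6 = 1, and the invariant factors of ∂_1 are all 1, so H_0 ≅ Z.
  H_1: rank ker ∂_1 − rank ∂_2 = (21 − 6) − 13 = 2, and the invariant factors of ∂_2 are all 1, so H_1 ≅ Z^2.
  H_2: rank ker ∂_2 − rank ∂_3 = (14 − 13) − 0 = 1, and there is no ∂_3, so H_2 ≅ Z.

As a check, the Euler characteristic is 7 − 21 + 14 = 0, which agrees with 1 − 2 + 1 = 0.

H_0 ≅ Z,  H_1 ≅ Z^2,  H_2 ≅ Z.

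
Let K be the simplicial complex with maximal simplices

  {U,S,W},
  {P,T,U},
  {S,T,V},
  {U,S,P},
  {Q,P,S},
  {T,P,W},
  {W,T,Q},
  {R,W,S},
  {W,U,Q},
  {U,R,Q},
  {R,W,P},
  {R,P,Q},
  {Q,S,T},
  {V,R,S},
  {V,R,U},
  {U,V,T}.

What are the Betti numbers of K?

Take the total order P < Q < R < S < T < U < V < W on the vertex set. Then K (dimension 2) consists of the simplices:

  0-simplices (8): P, Q, R, S, T, U, V, W
  1-simplices (24): PQ, PR, PS, PT, PU, PW, QR, QS, QT, QU, QW, RS, RU, RV, RW, ST, SU, SV, SW, TU, TV, TW, UV, UW
  2-simplices (16): PQR, PQS, PRW, PSU, PTU, PTW, QRU, QST, QTW, QUW, RSV, RSW, RUV, STV, SUW, TUV

so the chain groups are C_0 ≅ Z^8, C_1 ≅ Z^24, C_2 ≅ Z^16.

Boundary ∂_1: C_1 → C_0 sends each edge [p,q] (with p < q) to q − p.
As a 8×24 matrix over Z this has rank 7, with invariant factors (1,1,1,1,1,1,1).

The boundary map ∂_2: C_2 → C_1 acts by ∂[p,q,r] = [q,r] − [p,r] + [p,q]. For instance
  ∂RSW = SW − RW + RS,
  ∂RSV = SV − RV + RS.
This gives a 24×16 integer matrix of rank 15; reducing to Smith normal form yields diagonal entries (1,1,1,1,1,1,1,1,1,1,1,1,1,1,1).

Reading off H_k = ker ∂_k / im ∂_{k+1}:

  H_0: rank C_0 − rank ∂_1 = 8 − 7 = 1, and the invariant factors of ∂_1 are all 1, so H_0 = Z.
  H_1: rank ker ∂_1 − rank ∂_2 = (24 − 7) − 15 = 2, and the invariant factors of ∂_2 are all 1, so H_1 = Z^2.
  H_2: rank ker ∂_2 − rank ∂_3 = (16 − 15) − 0 = 1, and there is no ∂_3, so H_2 = Z.

(K is a triangulation of the torus T^2.)

Hence the Betti numbers are b_0 = 1, b_1 = 2, b_2 = 1.

b_0 = 1, b_1 = 2, b_2 = 1.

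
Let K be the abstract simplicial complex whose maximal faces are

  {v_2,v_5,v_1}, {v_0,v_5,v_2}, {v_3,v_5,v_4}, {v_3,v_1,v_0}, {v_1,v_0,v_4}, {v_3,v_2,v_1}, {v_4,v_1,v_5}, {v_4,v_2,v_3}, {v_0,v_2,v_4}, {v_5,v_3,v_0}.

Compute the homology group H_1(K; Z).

Take the total order v_0 < v_1 < v_2 < v_3 < v_4 < v_5 on the vertex set. Then K (dimension 2) consists of the simplices:

  0-simplices (6): [v_0], [v_1], [v_2], [v_3], [v_4], [v_5]
  1-simplices (15): (15 of them)
  2-simplices (10): [v_0,v_1,v_3], [v_0,v_1,v_4], [v_0,v_2,v_4], [v_0,v_2,v_5], [v_0,v_3,v_5], [v_1,v_2,v_3], [v_1,v_2,v_5], [v_1,v_4,v_5], [v_2,v_3,v_4], [v_3,v_4,v_5]

so the chain groups are C_0 ≅ Z^6, C_1 ≅ Z^15, C_2 ≅ Z^10.

The boundary map ∂_1: C_1 → C_0 is given by ∂[p,q] = [q] − [p].
As a 6×15 matrix over Z this has rank 5, with invariant factors (1,1,1,1,1).

The boundary map ∂_2: C_2 → C_1 acts by ∂[p,q,r] = [q,r] − [p,r] + [p,q]. For instance
  ∂[v_2,v_3,v_4] = [v_3,v_4] − [v_2,v_4] + [v_2,v_3],
  ∂[v_0,v_1,v_3] = [v_1,v_3] − [v_0,v_3] + [v_0,v_1].
The 15×10 boundary matrix has rank 10 and Smith normal form diag(1,1,1,1,1,1,1,1,1,2).

Computing H_k = (kernel of ∂_k) / (image of ∂_{k+1}):

  H_1: rank ker ∂_1 − rank ∂_2 = (15 − 5) − 10 = 0, and ∂_2 has invariant factor 2 > 1, so H_1 = Z_2.

H_1 = Z_2.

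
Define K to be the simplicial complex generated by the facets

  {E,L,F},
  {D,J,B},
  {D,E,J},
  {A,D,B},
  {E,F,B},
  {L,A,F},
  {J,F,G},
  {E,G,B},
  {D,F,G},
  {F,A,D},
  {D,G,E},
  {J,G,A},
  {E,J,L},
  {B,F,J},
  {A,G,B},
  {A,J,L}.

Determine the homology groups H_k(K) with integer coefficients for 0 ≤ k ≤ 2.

H_0 ≅ Z,  H_1 ≅ Z^2,  H_2 ≅ Z.

We work with the vertex ordering A < B < D < E < F < G < J < L. The simplices of K, each written with vertices in increasing order, are:

  0-simplices (8): A, B, D, E, F, G, J, L
  1-simplices (24): AB, AD, AF, AG, AJ, AL, BD, BE, BF, BG, BJ, DE, DF, DG, DJ, EF, EG, EJ, EL, FG, FJ, FL, GJ, JL
  2-simplices (16): ABD, ABG, ADF, AFL, AGJ, AJL, BDJ, BEF, BEG, BFJ, DEG, DEJ, DFG, EFL, EJL, FGJ

giving chain groups C_0 ≅ Z^8, C_1 ≅ Z^24, C_2 ≅ Z^16.

∂_1: C_1 → C_0 is given by ∂[p,q] = [q] − [p]. For instance
  ∂EL = L − E.
The 8×24 boundary matrix has rank 7 and Smith normal form diag(1,1,1,1,1,1,1).

∂_2: C_2 → C_1 sends each 2-simplex [p,q,r] to [q,r] − [p,r] + [p,q]. For instance
  ∂AFL = FL − AL + AF,
  ∂DFG = FG − DG + DF.
The resulting 24×16 matrix has rank 15, and its Smith normal form has invariant factors (1,1,1,1,1,1,1,1,1,1,1,1,1,1,1).

Reading off H_k = ker ∂_k / im ∂_{k+1}:

  H_0: rank C_0 − rank ∂_1 = 8 − 7 = 1, and the invariant factors of ∂_1 are all 1, so H_0 = Z.
  H_1: rank ker ∂_1 − rank ∂_2 = (24 − 7) − 15 = 2, and the invariant factors of ∂_2 are all 1, so H_1 = Z^2.
  H_2: rank ker ∂_2 − rank ∂_3 = (16 − 15) − 0 = 1, and there is no ∂_3, so H_2 = Z.

(K is a triangulation of the torus T^2.)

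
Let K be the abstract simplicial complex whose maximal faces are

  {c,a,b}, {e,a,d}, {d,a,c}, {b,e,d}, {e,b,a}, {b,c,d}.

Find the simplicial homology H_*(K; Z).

K has 5 vertices, 9 edges, 6 triangles.
rank ∂_0 = 0, rank ∂_1 = 4 ⇒ b_0 = 5 − 0 − 4 = 1; all invariant factors of ∂_1 are 1 so no torsion. So H_0 ≅ Z.
rank ∂_1 = 4, rank ∂_2 = 5 ⇒ b_1 = 9 − 4 − 5 = 0; all invariant factors of ∂_2 are 1 so no torsion. So H_1 ≅ 0.
rank ∂_2 = 5, rank ∂_3 = 0 ⇒ b_2 = 6 − 5 − 0 = 1. So H_2 ≅ Z.

H_0 ≅ Z,  H_1 = 0,  H_2 ≅ Z.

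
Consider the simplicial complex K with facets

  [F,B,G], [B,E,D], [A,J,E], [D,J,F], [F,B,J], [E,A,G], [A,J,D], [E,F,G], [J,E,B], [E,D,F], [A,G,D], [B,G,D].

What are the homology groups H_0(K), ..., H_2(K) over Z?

H_0 = Z,  H_1 = Z/2Z,  H_2 = 0.

Take the total order A < B < D < E < F < G < J on the vertex set. Then K (dimension 2) consists of the simplices:

  0-simplices (7): A, B, D, E, F, G, J
  1-simplices (18): AD, AE, AG, AJ, BD, BE, BF, BG, BJ, DE, DF, DG, DJ, EF, EG, EJ, FG, FJ
  2-simplices (12): ADG, ADJ, AEG, AEJ, BDE, BDG, BEJ, BFG, BFJ, DEF, DFJ, EFG

Hence C_0 ≅ Z^7, C_1 ≅ Z^18, C_2 ≅ Z^12.

The boundary map ∂_1: C_1 → C_0 is given by ∂[p,q] = [q] − [p].
As a 7×18 matrix over Z this has rank 6, with invariant factors (1,1,1,1,1,1).

∂_2: C_2 → C_1 acts by ∂[p,q,r] = [q,r] − [p,r] + [p,q]. For instance
  ∂ADJ = DJ − AJ + AD,
  ∂ADG = DG − AG + AD.
This gives a 18×12 integer matrix of rank 12; reducing to Smith normal form yields diagonal entries (1,1,1,1,1,1,1,1,1,1,1,2).

From H_k ≅ ker(∂_k) / im(∂_{k+1}) we obtain:

  H_0: rank C_0 − rank ∂_1 = 7 − 6 = 1, and the invariant factors of ∂_1 are all 1, so H_0 ≅ Z.
  H_1: rank ker ∂_1 − rank ∂_2 = (18 − 6) − 12 = 0, and ∂_2 has invariant factor 2 > 1, so H_1 ≅ Z/2Z.
  H_2: rank ker ∂_2 − rank ∂_3 = (12 − 12) − 0 = 0, and there is no ∂_3, so H_2 ≅ 0.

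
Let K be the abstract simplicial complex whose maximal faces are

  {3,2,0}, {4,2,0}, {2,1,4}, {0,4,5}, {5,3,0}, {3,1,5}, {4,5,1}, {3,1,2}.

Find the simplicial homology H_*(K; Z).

We work with the vertex ordering 0 < 1 < 2 < 3 < 4 < 5. The simplices of K, each written with vertices in increasing order, are:

  0-simplices (6): [0], [1], [2], [3], [4], [5]
  1-simplices (12): [0,2], [0,3], [0,4], [0,5], [1,2], [1,3], [1,4], [1,5], [2,3], [2,4], [3,5], [4,5]
  2-simplices (8): [0,2,3], [0,2,4], [0,3,5], [0,4,5], [1,2,3], [1,2,4], [1,3,5], [1,4,5]

giving chain groups C_0 ≅ Z^6, C_1 ≅ Z^12, C_2 ≅ Z^8.

∂_1: C_1 → C_0 is given by ∂[p,q] = [q] − [p].
This gives a 6×12 integer matrix of rank 5; reducing to Smith normal form yields diagonal entries (1,1,1,1,1).

Boundary ∂_2: C_2 → C_1 sends each 2-simplex [p,q,r] to [q,r] − [p,r] + [p,q]. For instance
  ∂[1,2,3] = [2,3] − [1,3] + [1,2],
  ∂[1,2,4] = [2,4] − [1,4] + [1,2].
This gives a 12×8 integer matrix of rank 7; reducing to Smith normal form yields diagonal entries (1,1,1,1,1,1,1).

Computing H_k = (kernel of ∂_k) / (image of ∂_{k+1}):

  H_0: rank C_0 − rank ∂_1 = 6 − 5 = 1, and the invariant factors of ∂_1 are all 1, so H_0 ≅ Z.
  H_1: rank ker ∂_1 − rank ∂_2 = (12 − 5) − 7 = 0, and the invariant factors of ∂_2 are all 1, so H_1 ≅ 0.
  H_2: rank ker ∂_2 − rank ∂_3 = (8 − 7) − 0 = 1, and there is no ∂_3, so H_2 ≅ Z.

As a check, the Euler characteristic is 6 − 12 + 8 = 2, which agrees with 1 − 0 + 1 = 2.
(K is a triangulation of the 2-sphere S^2.)

H_0 = Z,  H_1 = 0,  H_2 = Z.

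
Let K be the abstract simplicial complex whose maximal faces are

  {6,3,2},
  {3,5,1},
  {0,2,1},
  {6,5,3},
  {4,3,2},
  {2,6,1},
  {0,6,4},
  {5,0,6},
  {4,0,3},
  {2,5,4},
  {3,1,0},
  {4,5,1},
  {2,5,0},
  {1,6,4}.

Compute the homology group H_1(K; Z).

H_1 = Z^2.

K has 7 vertices, 21 edges, 14 triangles.
rank ∂_1 = 6, rank ∂_2 = 13 ⇒ b_1 = 21 − 6 − 13 = 2; all invariant factors of ∂_2 are 1 so no torsion. So H_1 = Z^2.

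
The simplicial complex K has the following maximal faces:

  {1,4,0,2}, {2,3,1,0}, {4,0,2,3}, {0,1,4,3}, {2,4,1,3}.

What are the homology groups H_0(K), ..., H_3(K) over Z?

We work with the vertex ordering 0 < 1 < 2 < 3 < 4. The simplices of K, each written with vertices in increasing order, are:

  0-simplices (5): [0], [1], [2], [3], [4]
  1-simplices (10): [0,1], [0,2], [0,3], [0,4], [1,2], [1,3], [1,4], [2,3], [2,4], [3,4]
  2-simplices (10): [0,1,2], [0,1,3], [0,1,4], [0,2,3], [0,2,4], [0,3,4], [1,2,3], [1,2,4], [1,3,4], [2,3,4]
  3-simplices (5): [0,1,2,3], [0,1,2,4], [0,1,3,4], [0,2,3,4], [1,2,3,4]

so the chain groups are C_0 ≅ Z^5, C_1 ≅ Z^10, C_2 ≅ Z^10, C_3 ≅ Z^5.

The boundary map ∂_1: C_1 → C_0 sends each edge [p,q] (with p < q) to q − p. For instance
  ∂[0,2] = [2] − [0].
As a 5×10 matrix over Z this has rank 4, with invariant factors (1,1,1,1).

The boundary map ∂_2: C_2 → C_1 sends each 2-simplex [p,q,r] to [q,r] − [p,r] + [p,q]. For instance
  ∂[0,1,2] = [1,2] − [0,2] + [0,1],
  ∂[1,3,4] = [3,4] − [1,4] + [1,3].
The resulting 10×10 matrix has rank 6, and its Smith normal form has invariant factors (1,1,1,1,1,1).

The boundary map ∂_3: C_3 → C_2 sends each 3-simplex σ to the alternating sum Σ_i (−1)^i (σ with its i-th vertex removed). For instance
  ∂[1,2,3,4] = [2,3,4] − [1,3,4] + [1,2,4] − [1,2,3],
  ∂[0,2,3,4] = [2,3,4] − [0,3,4] + [0,2,4] − [0,2,3].
As a 10×5 matrix over Z this has rank 4, with invariant factors (1,1,1,1).

Reading off H_k = ker ∂_k / im ∂_{k+1}:

  H_0: rank C_0 − rank ∂_1 = 5 − 4 = 1, and the invariant factors of ∂_1 are all 1, so H_0 ≅ Z.
  H_1: rank ker ∂_1 − rank ∂_2 = (10 − 4) − 6 = 0, and the invariant factors of ∂_2 are all 1, so H_1 ≅ 0.
  H_2: rank ker ∂_2 − rank ∂_3 = (10 − 6) − 4 = 0, and the invariant factors of ∂_3 are all 1, so H_2 ≅ 0.
  H_3: rank ker ∂_3 − rank ∂_4 = (5 − 4) − 0 = 1, and there is no ∂_4, so H_3 ≅ Z.

H_0 ≅ Z,  H_1 = 0,  H_2 = 0,  H_3 ≅ Z.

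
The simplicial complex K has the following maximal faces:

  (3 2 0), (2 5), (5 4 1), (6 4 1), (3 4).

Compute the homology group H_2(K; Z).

H_2 = 0.

K has 7 vertices, 10 edges, 3 triangles.
rank ∂_2 = 3, rank ∂_3 = 0 ⇒ b_2 = 3 − 3 − 0 = 0. So H_2 ≅ 0.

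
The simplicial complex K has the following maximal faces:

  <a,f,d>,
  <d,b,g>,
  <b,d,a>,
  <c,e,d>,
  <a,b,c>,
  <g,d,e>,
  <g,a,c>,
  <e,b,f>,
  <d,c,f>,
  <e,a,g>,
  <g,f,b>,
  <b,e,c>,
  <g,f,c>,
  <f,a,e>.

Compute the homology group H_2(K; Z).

H_2 ≅ Z.

K has 7 vertices, 21 edges, 14 triangles.
rank ∂_2 = 13, rank ∂_3 = 0 ⇒ b_2 = 14 − 13 − 0 = 1. So H_2 ≅ Z.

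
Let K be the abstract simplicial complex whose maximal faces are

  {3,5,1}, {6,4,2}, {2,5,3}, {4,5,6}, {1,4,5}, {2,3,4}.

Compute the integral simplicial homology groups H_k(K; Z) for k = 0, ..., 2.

H_0 ≅ Z,  H_1 ≅ Z,  H_2 = 0.

Order the vertices as 1 < 2 < 3 < 4 < 5 < 6. Listing each simplex with vertices in this order, K has dimension 2 with simplices:

  0-simplices (6): [1], [2], [3], [4], [5], [6]
  1-simplices (12): [1,3], [1,4], [1,5], [2,3], [2,4], [2,5], [2,6], [3,4], [3,5], [4,5], [4,6], [5,6]
  2-simplices (6): [1,3,5], [1,4,5], [2,3,4], [2,3,5], [2,4,6], [4,5,6]

giving chain groups C_0 ≅ Z^6, C_1 ≅ Z^12, C_2 ≅ Z^6.

∂_1: C_1 → C_0 is given by ∂[p,q] = [q] − [p]. For instance
  ∂[2,5] = [5] − [2].
As a 6×12 matrix over Z this has rank 5, with invariant factors (1,1,1,1,1).

∂_2: C_2 → C_1 acts by ∂[p,q,r] = [q,r] − [p,r] + [p,q]. For instance
  ∂[2,4,6] = [4,6] − [2,6] + [2,4],
  ∂[2,3,5] = [3,5] − [2,5] + [2,3].
The resulting 12×6 matrix has rank 6, and its Smith normal form has invariant factors (1,1,1,1,1,1).

Computing H_k = (kernel of ∂_k) / (image of ∂_{k+1}):

  H_0: rank C_0 − rank ∂_1 = 6 − 5 = 1, and the invariant factors of ∂_1 are all 1, so H_0 ≅ Z.
  H_1: rank ker ∂_1 − rank ∂_2 = (12 − 5) − 6 = 1, and the invariant factors of ∂_2 are all 1, so H_1 ≅ Z.
  H_2: rank ker ∂_2 − rank ∂_3 = (6 − 6) − 0 = 0, and there is no ∂_3, so H_2 ≅ 0.

As a check, the Euler characteristic is 6 − 12 + 6 = 0, which agrees with 1 − 1 + 0 = 0.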